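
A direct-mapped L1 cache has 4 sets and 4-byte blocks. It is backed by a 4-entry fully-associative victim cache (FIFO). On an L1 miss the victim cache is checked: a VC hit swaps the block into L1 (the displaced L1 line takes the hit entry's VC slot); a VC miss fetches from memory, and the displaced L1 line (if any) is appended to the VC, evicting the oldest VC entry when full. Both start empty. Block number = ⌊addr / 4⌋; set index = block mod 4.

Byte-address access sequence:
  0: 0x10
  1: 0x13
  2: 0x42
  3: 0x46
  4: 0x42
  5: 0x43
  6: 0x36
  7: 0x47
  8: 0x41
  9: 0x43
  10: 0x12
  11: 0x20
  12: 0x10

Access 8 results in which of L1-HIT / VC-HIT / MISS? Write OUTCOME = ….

0: 0x10 (blk 4, set 0) → MISS  vc=[]
1: 0x13 (blk 4, set 0) → L1-HIT  vc=[]
2: 0x42 (blk 16, set 0) → MISS  vc=[4]
3: 0x46 (blk 17, set 1) → MISS  vc=[4]
4: 0x42 (blk 16, set 0) → L1-HIT  vc=[4]
5: 0x43 (blk 16, set 0) → L1-HIT  vc=[4]
6: 0x36 (blk 13, set 1) → MISS  vc=[4, 17]
7: 0x47 (blk 17, set 1) → VC-HIT  vc=[4, 13]
8: 0x41 (blk 16, set 0) → L1-HIT  vc=[4, 13]
9: 0x43 (blk 16, set 0) → L1-HIT  vc=[4, 13]
10: 0x12 (blk 4, set 0) → VC-HIT  vc=[16, 13]
11: 0x20 (blk 8, set 0) → MISS  vc=[16, 13, 4]
12: 0x10 (blk 4, set 0) → VC-HIT  vc=[16, 13, 8]

OUTCOME = L1-HIT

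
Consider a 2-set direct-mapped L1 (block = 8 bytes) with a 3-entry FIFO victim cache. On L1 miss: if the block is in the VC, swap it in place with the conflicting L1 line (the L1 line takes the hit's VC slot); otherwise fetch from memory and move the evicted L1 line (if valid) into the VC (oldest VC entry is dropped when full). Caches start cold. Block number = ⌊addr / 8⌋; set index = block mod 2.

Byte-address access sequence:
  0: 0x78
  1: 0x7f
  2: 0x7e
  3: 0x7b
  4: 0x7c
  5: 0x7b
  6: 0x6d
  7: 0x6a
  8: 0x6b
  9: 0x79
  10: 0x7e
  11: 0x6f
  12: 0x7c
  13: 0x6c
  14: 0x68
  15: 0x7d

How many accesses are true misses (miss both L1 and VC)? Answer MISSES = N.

MISSES = 2

  [0] addr=0x78 blk=15 s=1: MISS | VC []
  [1] addr=0x7f blk=15 s=1: L1-HIT | VC []
  [2] addr=0x7e blk=15 s=1: L1-HIT | VC []
  [3] addr=0x7b blk=15 s=1: L1-HIT | VC []
  [4] addr=0x7c blk=15 s=1: L1-HIT | VC []
  [5] addr=0x7b blk=15 s=1: L1-HIT | VC []
  [6] addr=0x6d blk=13 s=1: MISS | VC [15]
  [7] addr=0x6a blk=13 s=1: L1-HIT | VC [15]
  [8] addr=0x6b blk=13 s=1: L1-HIT | VC [15]
  [9] addr=0x79 blk=15 s=1: VC-HIT | VC [13]
  [10] addr=0x7e blk=15 s=1: L1-HIT | VC [13]
  [11] addr=0x6f blk=13 s=1: VC-HIT | VC [15]
  [12] addr=0x7c blk=15 s=1: VC-HIT | VC [13]
  [13] addr=0x6c blk=13 s=1: VC-HIT | VC [15]
  [14] addr=0x68 blk=13 s=1: L1-HIT | VC [15]
  [15] addr=0x7d blk=15 s=1: VC-HIT | VC [13]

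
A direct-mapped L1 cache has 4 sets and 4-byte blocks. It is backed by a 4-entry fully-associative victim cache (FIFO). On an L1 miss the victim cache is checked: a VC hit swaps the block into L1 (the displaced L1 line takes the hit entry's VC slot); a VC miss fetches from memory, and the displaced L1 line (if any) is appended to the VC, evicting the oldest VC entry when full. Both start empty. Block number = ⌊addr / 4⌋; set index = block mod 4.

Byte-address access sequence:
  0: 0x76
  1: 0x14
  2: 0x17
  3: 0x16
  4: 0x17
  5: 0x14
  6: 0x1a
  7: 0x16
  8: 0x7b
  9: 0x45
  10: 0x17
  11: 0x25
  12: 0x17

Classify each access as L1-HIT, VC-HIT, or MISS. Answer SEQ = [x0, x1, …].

  [0] addr=0x76 blk=29 s=1: MISS | VC []
  [1] addr=0x14 blk=5 s=1: MISS | VC [29]
  [2] addr=0x17 blk=5 s=1: L1-HIT | VC [29]
  [3] addr=0x16 blk=5 s=1: L1-HIT | VC [29]
  [4] addr=0x17 blk=5 s=1: L1-HIT | VC [29]
  [5] addr=0x14 blk=5 s=1: L1-HIT | VC [29]
  [6] addr=0x1a blk=6 s=2: MISS | VC [29]
  [7] addr=0x16 blk=5 s=1: L1-HIT | VC [29]
  [8] addr=0x7b blk=30 s=2: MISS | VC [29, 6]
  [9] addr=0x45 blk=17 s=1: MISS | VC [29, 6, 5]
  [10] addr=0x17 blk=5 s=1: VC-HIT | VC [29, 6, 17]
  [11] addr=0x25 blk=9 s=1: MISS | VC [29, 6, 17, 5]
  [12] addr=0x17 blk=5 s=1: VC-HIT | VC [29, 6, 17, 9]

SEQ = [MISS, MISS, L1-HIT, L1-HIT, L1-HIT, L1-HIT, MISS, L1-HIT, MISS, MISS, VC-HIT, MISS, VC-HIT]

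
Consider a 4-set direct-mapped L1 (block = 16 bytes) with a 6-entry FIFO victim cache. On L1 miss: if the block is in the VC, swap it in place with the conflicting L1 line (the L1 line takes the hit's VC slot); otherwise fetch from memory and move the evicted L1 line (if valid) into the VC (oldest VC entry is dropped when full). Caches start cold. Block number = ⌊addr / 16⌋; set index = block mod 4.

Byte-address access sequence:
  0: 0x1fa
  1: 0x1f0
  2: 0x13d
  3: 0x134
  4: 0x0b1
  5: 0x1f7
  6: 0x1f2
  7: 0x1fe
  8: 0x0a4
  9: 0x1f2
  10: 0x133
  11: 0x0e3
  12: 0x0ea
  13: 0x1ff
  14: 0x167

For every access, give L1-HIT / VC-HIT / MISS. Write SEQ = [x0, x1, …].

SEQ = [MISS, L1-HIT, MISS, L1-HIT, MISS, VC-HIT, L1-HIT, L1-HIT, MISS, L1-HIT, VC-HIT, MISS, L1-HIT, VC-HIT, MISS]

  [0] addr=0x1fa blk=31 s=3: MISS | VC []
  [1] addr=0x1f0 blk=31 s=3: L1-HIT | VC []
  [2] addr=0x13d blk=19 s=3: MISS | VC [31]
  [3] addr=0x134 blk=19 s=3: L1-HIT | VC [31]
  [4] addr=0xb1 blk=11 s=3: MISS | VC [31, 19]
  [5] addr=0x1f7 blk=31 s=3: VC-HIT | VC [11, 19]
  [6] addr=0x1f2 blk=31 s=3: L1-HIT | VC [11, 19]
  [7] addr=0x1fe blk=31 s=3: L1-HIT | VC [11, 19]
  [8] addr=0xa4 blk=10 s=2: MISS | VC [11, 19]
  [9] addr=0x1f2 blk=31 s=3: L1-HIT | VC [11, 19]
  [10] addr=0x133 blk=19 s=3: VC-HIT | VC [11, 31]
  [11] addr=0xe3 blk=14 s=2: MISS | VC [11, 31, 10]
  [12] addr=0xea blk=14 s=2: L1-HIT | VC [11, 31, 10]
  [13] addr=0x1ff blk=31 s=3: VC-HIT | VC [11, 19, 10]
  [14] addr=0x167 blk=22 s=2: MISS | VC [11, 19, 10, 14]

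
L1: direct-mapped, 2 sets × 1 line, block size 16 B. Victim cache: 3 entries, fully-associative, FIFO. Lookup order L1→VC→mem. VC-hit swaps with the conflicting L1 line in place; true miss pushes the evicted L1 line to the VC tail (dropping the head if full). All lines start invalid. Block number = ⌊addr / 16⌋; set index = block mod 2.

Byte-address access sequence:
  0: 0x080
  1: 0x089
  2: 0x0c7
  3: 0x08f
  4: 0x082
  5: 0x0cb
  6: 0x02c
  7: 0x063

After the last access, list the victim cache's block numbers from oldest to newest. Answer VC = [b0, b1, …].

VC = [8, 12, 2]

0: 0x80 (blk 8, set 0) → MISS  vc=[]
1: 0x89 (blk 8, set 0) → L1-HIT  vc=[]
2: 0xc7 (blk 12, set 0) → MISS  vc=[8]
3: 0x8f (blk 8, set 0) → VC-HIT  vc=[12]
4: 0x82 (blk 8, set 0) → L1-HIT  vc=[12]
5: 0xcb (blk 12, set 0) → VC-HIT  vc=[8]
6: 0x2c (blk 2, set 0) → MISS  vc=[8, 12]
7: 0x63 (blk 6, set 0) → MISS  vc=[8, 12, 2]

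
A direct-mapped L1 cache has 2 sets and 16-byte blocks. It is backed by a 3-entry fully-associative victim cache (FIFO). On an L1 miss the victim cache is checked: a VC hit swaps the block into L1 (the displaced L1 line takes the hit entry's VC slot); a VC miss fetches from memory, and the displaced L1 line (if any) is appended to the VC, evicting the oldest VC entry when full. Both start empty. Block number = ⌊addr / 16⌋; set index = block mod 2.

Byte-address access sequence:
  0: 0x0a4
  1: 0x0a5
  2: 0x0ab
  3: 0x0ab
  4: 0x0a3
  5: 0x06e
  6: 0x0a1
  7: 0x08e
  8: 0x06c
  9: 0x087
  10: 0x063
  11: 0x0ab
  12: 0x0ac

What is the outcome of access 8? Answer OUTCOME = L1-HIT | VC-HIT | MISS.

#0 0xa4→b10/s0 MISS; vc=[]
#1 0xa5→b10/s0 L1-HIT; vc=[]
#2 0xab→b10/s0 L1-HIT; vc=[]
#3 0xab→b10/s0 L1-HIT; vc=[]
#4 0xa3→b10/s0 L1-HIT; vc=[]
#5 0x6e→b6/s0 MISS; vc=[10]
#6 0xa1→b10/s0 VC-HIT; vc=[6]
#7 0x8e→b8/s0 MISS; vc=[6,10]
#8 0x6c→b6/s0 VC-HIT; vc=[8,10]
#9 0x87→b8/s0 VC-HIT; vc=[6,10]
#10 0x63→b6/s0 VC-HIT; vc=[8,10]
#11 0xab→b10/s0 VC-HIT; vc=[8,6]
#12 0xac→b10/s0 L1-HIT; vc=[8,6]

OUTCOME = VC-HIT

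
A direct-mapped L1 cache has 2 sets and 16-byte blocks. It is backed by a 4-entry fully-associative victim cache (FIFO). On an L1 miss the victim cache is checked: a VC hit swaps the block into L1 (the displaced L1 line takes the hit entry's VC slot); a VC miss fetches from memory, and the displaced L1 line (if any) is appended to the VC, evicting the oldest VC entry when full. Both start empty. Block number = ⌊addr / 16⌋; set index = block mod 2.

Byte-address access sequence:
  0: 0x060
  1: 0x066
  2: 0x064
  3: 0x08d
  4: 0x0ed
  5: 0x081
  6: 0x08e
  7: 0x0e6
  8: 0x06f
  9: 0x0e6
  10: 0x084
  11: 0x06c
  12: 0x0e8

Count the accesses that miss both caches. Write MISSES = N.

0: 0x60 (blk 6, set 0) → MISS  vc=[]
1: 0x66 (blk 6, set 0) → L1-HIT  vc=[]
2: 0x64 (blk 6, set 0) → L1-HIT  vc=[]
3: 0x8d (blk 8, set 0) → MISS  vc=[6]
4: 0xed (blk 14, set 0) → MISS  vc=[6, 8]
5: 0x81 (blk 8, set 0) → VC-HIT  vc=[6, 14]
6: 0x8e (blk 8, set 0) → L1-HIT  vc=[6, 14]
7: 0xe6 (blk 14, set 0) → VC-HIT  vc=[6, 8]
8: 0x6f (blk 6, set 0) → VC-HIT  vc=[14, 8]
9: 0xe6 (blk 14, set 0) → VC-HIT  vc=[6, 8]
10: 0x84 (blk 8, set 0) → VC-HIT  vc=[6, 14]
11: 0x6c (blk 6, set 0) → VC-HIT  vc=[8, 14]
12: 0xe8 (blk 14, set 0) → VC-HIT  vc=[8, 6]

MISSES = 3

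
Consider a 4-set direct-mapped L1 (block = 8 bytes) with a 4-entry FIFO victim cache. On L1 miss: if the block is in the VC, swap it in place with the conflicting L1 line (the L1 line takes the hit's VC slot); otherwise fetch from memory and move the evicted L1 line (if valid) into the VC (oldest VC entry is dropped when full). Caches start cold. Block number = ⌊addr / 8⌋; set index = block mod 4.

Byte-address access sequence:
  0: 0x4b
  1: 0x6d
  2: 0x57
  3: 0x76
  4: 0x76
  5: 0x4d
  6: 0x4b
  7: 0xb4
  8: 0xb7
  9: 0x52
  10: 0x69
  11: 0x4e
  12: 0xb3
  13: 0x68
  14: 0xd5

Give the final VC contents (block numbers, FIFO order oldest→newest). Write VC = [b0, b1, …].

VC = [9, 10, 14, 22]

#0 0x4b→b9/s1 MISS; vc=[]
#1 0x6d→b13/s1 MISS; vc=[9]
#2 0x57→b10/s2 MISS; vc=[9]
#3 0x76→b14/s2 MISS; vc=[9,10]
#4 0x76→b14/s2 L1-HIT; vc=[9,10]
#5 0x4d→b9/s1 VC-HIT; vc=[13,10]
#6 0x4b→b9/s1 L1-HIT; vc=[13,10]
#7 0xb4→b22/s2 MISS; vc=[13,10,14]
#8 0xb7→b22/s2 L1-HIT; vc=[13,10,14]
#9 0x52→b10/s2 VC-HIT; vc=[13,22,14]
#10 0x69→b13/s1 VC-HIT; vc=[9,22,14]
#11 0x4e→b9/s1 VC-HIT; vc=[13,22,14]
#12 0xb3→b22/s2 VC-HIT; vc=[13,10,14]
#13 0x68→b13/s1 VC-HIT; vc=[9,10,14]
#14 0xd5→b26/s2 MISS; vc=[9,10,14,22]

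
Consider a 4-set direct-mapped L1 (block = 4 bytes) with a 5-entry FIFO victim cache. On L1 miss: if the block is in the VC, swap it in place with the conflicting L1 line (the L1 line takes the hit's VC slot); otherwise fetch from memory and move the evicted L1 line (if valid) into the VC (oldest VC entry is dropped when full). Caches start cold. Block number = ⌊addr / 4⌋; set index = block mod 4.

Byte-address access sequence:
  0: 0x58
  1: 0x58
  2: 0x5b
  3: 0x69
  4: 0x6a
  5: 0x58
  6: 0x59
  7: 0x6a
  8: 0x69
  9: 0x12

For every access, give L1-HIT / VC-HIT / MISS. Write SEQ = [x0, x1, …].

SEQ = [MISS, L1-HIT, L1-HIT, MISS, L1-HIT, VC-HIT, L1-HIT, VC-HIT, L1-HIT, MISS]

  [0] addr=0x58 blk=22 s=2: MISS | VC []
  [1] addr=0x58 blk=22 s=2: L1-HIT | VC []
  [2] addr=0x5b blk=22 s=2: L1-HIT | VC []
  [3] addr=0x69 blk=26 s=2: MISS | VC [22]
  [4] addr=0x6a blk=26 s=2: L1-HIT | VC [22]
  [5] addr=0x58 blk=22 s=2: VC-HIT | VC [26]
  [6] addr=0x59 blk=22 s=2: L1-HIT | VC [26]
  [7] addr=0x6a blk=26 s=2: VC-HIT | VC [22]
  [8] addr=0x69 blk=26 s=2: L1-HIT | VC [22]
  [9] addr=0x12 blk=4 s=0: MISS | VC [22]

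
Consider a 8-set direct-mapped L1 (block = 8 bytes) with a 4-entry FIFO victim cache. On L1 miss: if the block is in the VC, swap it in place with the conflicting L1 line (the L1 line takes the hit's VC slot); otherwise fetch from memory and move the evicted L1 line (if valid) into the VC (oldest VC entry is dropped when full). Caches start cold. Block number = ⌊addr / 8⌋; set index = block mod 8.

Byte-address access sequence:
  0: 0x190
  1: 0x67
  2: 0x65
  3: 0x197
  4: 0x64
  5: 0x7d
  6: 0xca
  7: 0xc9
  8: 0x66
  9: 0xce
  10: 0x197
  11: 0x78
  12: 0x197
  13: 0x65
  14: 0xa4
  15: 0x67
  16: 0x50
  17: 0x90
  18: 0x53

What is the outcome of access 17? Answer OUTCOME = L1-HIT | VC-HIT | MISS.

  [0] addr=0x190 blk=50 s=2: MISS | VC []
  [1] addr=0x67 blk=12 s=4: MISS | VC []
  [2] addr=0x65 blk=12 s=4: L1-HIT | VC []
  [3] addr=0x197 blk=50 s=2: L1-HIT | VC []
  [4] addr=0x64 blk=12 s=4: L1-HIT | VC []
  [5] addr=0x7d blk=15 s=7: MISS | VC []
  [6] addr=0xca blk=25 s=1: MISS | VC []
  [7] addr=0xc9 blk=25 s=1: L1-HIT | VC []
  [8] addr=0x66 blk=12 s=4: L1-HIT | VC []
  [9] addr=0xce blk=25 s=1: L1-HIT | VC []
  [10] addr=0x197 blk=50 s=2: L1-HIT | VC []
  [11] addr=0x78 blk=15 s=7: L1-HIT | VC []
  [12] addr=0x197 blk=50 s=2: L1-HIT | VC []
  [13] addr=0x65 blk=12 s=4: L1-HIT | VC []
  [14] addr=0xa4 blk=20 s=4: MISS | VC [12]
  [15] addr=0x67 blk=12 s=4: VC-HIT | VC [20]
  [16] addr=0x50 blk=10 s=2: MISS | VC [20, 50]
  [17] addr=0x90 blk=18 s=2: MISS | VC [20, 50, 10]
  [18] addr=0x53 blk=10 s=2: VC-HIT | VC [20, 50, 18]

OUTCOME = MISS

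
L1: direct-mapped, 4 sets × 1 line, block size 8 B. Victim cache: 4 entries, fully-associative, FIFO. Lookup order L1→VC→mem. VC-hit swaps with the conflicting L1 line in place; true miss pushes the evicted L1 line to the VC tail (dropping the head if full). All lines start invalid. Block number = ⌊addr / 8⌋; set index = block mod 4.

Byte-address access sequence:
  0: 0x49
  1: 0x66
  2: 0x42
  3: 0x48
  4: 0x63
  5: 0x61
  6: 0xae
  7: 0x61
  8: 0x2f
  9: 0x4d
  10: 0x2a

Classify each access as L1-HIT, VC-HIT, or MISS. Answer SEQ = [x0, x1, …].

SEQ = [MISS, MISS, MISS, L1-HIT, VC-HIT, L1-HIT, MISS, L1-HIT, MISS, VC-HIT, VC-HIT]

#0 0x49→b9/s1 MISS; vc=[]
#1 0x66→b12/s0 MISS; vc=[]
#2 0x42→b8/s0 MISS; vc=[12]
#3 0x48→b9/s1 L1-HIT; vc=[12]
#4 0x63→b12/s0 VC-HIT; vc=[8]
#5 0x61→b12/s0 L1-HIT; vc=[8]
#6 0xae→b21/s1 MISS; vc=[8,9]
#7 0x61→b12/s0 L1-HIT; vc=[8,9]
#8 0x2f→b5/s1 MISS; vc=[8,9,21]
#9 0x4d→b9/s1 VC-HIT; vc=[8,5,21]
#10 0x2a→b5/s1 VC-HIT; vc=[8,9,21]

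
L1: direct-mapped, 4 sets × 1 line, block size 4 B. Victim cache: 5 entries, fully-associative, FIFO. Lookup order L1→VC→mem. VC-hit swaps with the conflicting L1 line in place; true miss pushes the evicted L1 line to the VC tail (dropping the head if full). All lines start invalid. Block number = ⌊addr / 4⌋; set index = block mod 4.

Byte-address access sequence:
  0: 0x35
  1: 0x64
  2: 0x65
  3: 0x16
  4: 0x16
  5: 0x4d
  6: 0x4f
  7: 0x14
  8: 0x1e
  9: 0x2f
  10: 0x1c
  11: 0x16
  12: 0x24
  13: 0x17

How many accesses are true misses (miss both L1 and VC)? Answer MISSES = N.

#0 0x35→b13/s1 MISS; vc=[]
#1 0x64→b25/s1 MISS; vc=[13]
#2 0x65→b25/s1 L1-HIT; vc=[13]
#3 0x16→b5/s1 MISS; vc=[13,25]
#4 0x16→b5/s1 L1-HIT; vc=[13,25]
#5 0x4d→b19/s3 MISS; vc=[13,25]
#6 0x4f→b19/s3 L1-HIT; vc=[13,25]
#7 0x14→b5/s1 L1-HIT; vc=[13,25]
#8 0x1e→b7/s3 MISS; vc=[13,25,19]
#9 0x2f→b11/s3 MISS; vc=[13,25,19,7]
#10 0x1c→b7/s3 VC-HIT; vc=[13,25,19,11]
#11 0x16→b5/s1 L1-HIT; vc=[13,25,19,11]
#12 0x24→b9/s1 MISS; vc=[13,25,19,11,5]
#13 0x17→b5/s1 VC-HIT; vc=[13,25,19,11,9]

MISSES = 7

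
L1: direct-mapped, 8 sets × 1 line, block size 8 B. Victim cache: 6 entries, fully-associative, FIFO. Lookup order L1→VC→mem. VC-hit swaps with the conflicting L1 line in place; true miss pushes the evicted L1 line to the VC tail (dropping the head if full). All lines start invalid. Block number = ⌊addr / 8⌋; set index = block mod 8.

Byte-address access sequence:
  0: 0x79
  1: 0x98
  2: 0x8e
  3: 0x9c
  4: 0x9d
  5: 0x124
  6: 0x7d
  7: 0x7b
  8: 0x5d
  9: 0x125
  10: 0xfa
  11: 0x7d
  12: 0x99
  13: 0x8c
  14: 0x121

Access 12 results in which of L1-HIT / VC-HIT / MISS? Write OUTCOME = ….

#0 0x79→b15/s7 MISS; vc=[]
#1 0x98→b19/s3 MISS; vc=[]
#2 0x8e→b17/s1 MISS; vc=[]
#3 0x9c→b19/s3 L1-HIT; vc=[]
#4 0x9d→b19/s3 L1-HIT; vc=[]
#5 0x124→b36/s4 MISS; vc=[]
#6 0x7d→b15/s7 L1-HIT; vc=[]
#7 0x7b→b15/s7 L1-HIT; vc=[]
#8 0x5d→b11/s3 MISS; vc=[19]
#9 0x125→b36/s4 L1-HIT; vc=[19]
#10 0xfa→b31/s7 MISS; vc=[19,15]
#11 0x7d→b15/s7 VC-HIT; vc=[19,31]
#12 0x99→b19/s3 VC-HIT; vc=[11,31]
#13 0x8c→b17/s1 L1-HIT; vc=[11,31]
#14 0x121→b36/s4 L1-HIT; vc=[11,31]

OUTCOME = VC-HIT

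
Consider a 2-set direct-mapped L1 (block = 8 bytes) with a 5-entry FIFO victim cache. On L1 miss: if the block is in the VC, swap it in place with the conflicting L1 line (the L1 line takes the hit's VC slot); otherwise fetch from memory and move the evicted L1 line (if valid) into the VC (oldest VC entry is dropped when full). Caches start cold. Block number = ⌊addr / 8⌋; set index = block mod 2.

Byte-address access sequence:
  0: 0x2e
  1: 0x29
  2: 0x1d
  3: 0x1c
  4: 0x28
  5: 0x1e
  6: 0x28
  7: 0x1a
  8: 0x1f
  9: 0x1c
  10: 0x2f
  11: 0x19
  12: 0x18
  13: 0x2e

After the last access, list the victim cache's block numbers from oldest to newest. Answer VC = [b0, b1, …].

VC = [3]

#0 0x2e→b5/s1 MISS; vc=[]
#1 0x29→b5/s1 L1-HIT; vc=[]
#2 0x1d→b3/s1 MISS; vc=[5]
#3 0x1c→b3/s1 L1-HIT; vc=[5]
#4 0x28→b5/s1 VC-HIT; vc=[3]
#5 0x1e→b3/s1 VC-HIT; vc=[5]
#6 0x28→b5/s1 VC-HIT; vc=[3]
#7 0x1a→b3/s1 VC-HIT; vc=[5]
#8 0x1f→b3/s1 L1-HIT; vc=[5]
#9 0x1c→b3/s1 L1-HIT; vc=[5]
#10 0x2f→b5/s1 VC-HIT; vc=[3]
#11 0x19→b3/s1 VC-HIT; vc=[5]
#12 0x18→b3/s1 L1-HIT; vc=[5]
#13 0x2e→b5/s1 VC-HIT; vc=[3]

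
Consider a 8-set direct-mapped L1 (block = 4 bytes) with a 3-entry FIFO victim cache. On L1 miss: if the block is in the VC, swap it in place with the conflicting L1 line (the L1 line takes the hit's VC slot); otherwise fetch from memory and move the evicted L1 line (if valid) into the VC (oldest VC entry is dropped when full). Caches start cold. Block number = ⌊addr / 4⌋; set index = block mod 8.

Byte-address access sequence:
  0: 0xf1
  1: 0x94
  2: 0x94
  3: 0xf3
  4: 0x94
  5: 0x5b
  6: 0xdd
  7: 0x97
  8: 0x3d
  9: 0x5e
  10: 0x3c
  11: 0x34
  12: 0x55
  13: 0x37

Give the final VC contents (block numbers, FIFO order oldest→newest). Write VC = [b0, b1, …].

VC = [23, 37, 21]

  [0] addr=0xf1 blk=60 s=4: MISS | VC []
  [1] addr=0x94 blk=37 s=5: MISS | VC []
  [2] addr=0x94 blk=37 s=5: L1-HIT | VC []
  [3] addr=0xf3 blk=60 s=4: L1-HIT | VC []
  [4] addr=0x94 blk=37 s=5: L1-HIT | VC []
  [5] addr=0x5b blk=22 s=6: MISS | VC []
  [6] addr=0xdd blk=55 s=7: MISS | VC []
  [7] addr=0x97 blk=37 s=5: L1-HIT | VC []
  [8] addr=0x3d blk=15 s=7: MISS | VC [55]
  [9] addr=0x5e blk=23 s=7: MISS | VC [55, 15]
  [10] addr=0x3c blk=15 s=7: VC-HIT | VC [55, 23]
  [11] addr=0x34 blk=13 s=5: MISS | VC [55, 23, 37]
  [12] addr=0x55 blk=21 s=5: MISS | VC [23, 37, 13]
  [13] addr=0x37 blk=13 s=5: VC-HIT | VC [23, 37, 21]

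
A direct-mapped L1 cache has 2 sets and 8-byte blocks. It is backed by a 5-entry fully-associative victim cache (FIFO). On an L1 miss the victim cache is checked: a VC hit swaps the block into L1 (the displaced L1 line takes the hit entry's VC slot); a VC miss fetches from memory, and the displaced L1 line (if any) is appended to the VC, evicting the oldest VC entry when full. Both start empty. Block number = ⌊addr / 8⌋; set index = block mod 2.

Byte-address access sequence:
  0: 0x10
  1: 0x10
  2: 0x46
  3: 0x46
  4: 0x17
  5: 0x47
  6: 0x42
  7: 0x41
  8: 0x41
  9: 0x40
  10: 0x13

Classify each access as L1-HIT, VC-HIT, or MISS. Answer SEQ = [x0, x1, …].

0: 0x10 (blk 2, set 0) → MISS  vc=[]
1: 0x10 (blk 2, set 0) → L1-HIT  vc=[]
2: 0x46 (blk 8, set 0) → MISS  vc=[2]
3: 0x46 (blk 8, set 0) → L1-HIT  vc=[2]
4: 0x17 (blk 2, set 0) → VC-HIT  vc=[8]
5: 0x47 (blk 8, set 0) → VC-HIT  vc=[2]
6: 0x42 (blk 8, set 0) → L1-HIT  vc=[2]
7: 0x41 (blk 8, set 0) → L1-HIT  vc=[2]
8: 0x41 (blk 8, set 0) → L1-HIT  vc=[2]
9: 0x40 (blk 8, set 0) → L1-HIT  vc=[2]
10: 0x13 (blk 2, set 0) → VC-HIT  vc=[8]

SEQ = [MISS, L1-HIT, MISS, L1-HIT, VC-HIT, VC-HIT, L1-HIT, L1-HIT, L1-HIT, L1-HIT, VC-HIT]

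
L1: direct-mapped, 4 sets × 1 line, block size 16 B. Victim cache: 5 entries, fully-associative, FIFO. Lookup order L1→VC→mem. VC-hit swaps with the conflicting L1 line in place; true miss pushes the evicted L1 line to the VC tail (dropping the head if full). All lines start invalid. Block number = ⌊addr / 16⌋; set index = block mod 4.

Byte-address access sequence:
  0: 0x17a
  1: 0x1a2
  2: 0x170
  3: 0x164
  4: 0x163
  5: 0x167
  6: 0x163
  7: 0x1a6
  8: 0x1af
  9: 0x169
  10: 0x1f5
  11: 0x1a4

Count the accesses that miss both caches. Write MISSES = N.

  [0] addr=0x17a blk=23 s=3: MISS | VC []
  [1] addr=0x1a2 blk=26 s=2: MISS | VC []
  [2] addr=0x170 blk=23 s=3: L1-HIT | VC []
  [3] addr=0x164 blk=22 s=2: MISS | VC [26]
  [4] addr=0x163 blk=22 s=2: L1-HIT | VC [26]
  [5] addr=0x167 blk=22 s=2: L1-HIT | VC [26]
  [6] addr=0x163 blk=22 s=2: L1-HIT | VC [26]
  [7] addr=0x1a6 blk=26 s=2: VC-HIT | VC [22]
  [8] addr=0x1af blk=26 s=2: L1-HIT | VC [22]
  [9] addr=0x169 blk=22 s=2: VC-HIT | VC [26]
  [10] addr=0x1f5 blk=31 s=3: MISS | VC [26, 23]
  [11] addr=0x1a4 blk=26 s=2: VC-HIT | VC [22, 23]

MISSES = 4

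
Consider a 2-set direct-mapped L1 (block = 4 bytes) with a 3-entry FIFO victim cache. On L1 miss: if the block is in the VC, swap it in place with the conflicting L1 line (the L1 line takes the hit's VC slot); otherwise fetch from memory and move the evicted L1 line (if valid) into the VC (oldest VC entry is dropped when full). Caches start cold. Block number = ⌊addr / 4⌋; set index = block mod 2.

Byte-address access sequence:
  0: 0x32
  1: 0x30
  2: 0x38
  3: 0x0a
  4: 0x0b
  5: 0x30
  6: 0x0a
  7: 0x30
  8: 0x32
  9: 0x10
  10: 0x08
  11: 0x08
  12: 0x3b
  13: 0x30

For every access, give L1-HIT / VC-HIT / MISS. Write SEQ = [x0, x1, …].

SEQ = [MISS, L1-HIT, MISS, MISS, L1-HIT, VC-HIT, VC-HIT, VC-HIT, L1-HIT, MISS, VC-HIT, L1-HIT, VC-HIT, VC-HIT]

0: 0x32 (blk 12, set 0) → MISS  vc=[]
1: 0x30 (blk 12, set 0) → L1-HIT  vc=[]
2: 0x38 (blk 14, set 0) → MISS  vc=[12]
3: 0xa (blk 2, set 0) → MISS  vc=[12, 14]
4: 0xb (blk 2, set 0) → L1-HIT  vc=[12, 14]
5: 0x30 (blk 12, set 0) → VC-HIT  vc=[2, 14]
6: 0xa (blk 2, set 0) → VC-HIT  vc=[12, 14]
7: 0x30 (blk 12, set 0) → VC-HIT  vc=[2, 14]
8: 0x32 (blk 12, set 0) → L1-HIT  vc=[2, 14]
9: 0x10 (blk 4, set 0) → MISS  vc=[2, 14, 12]
10: 0x8 (blk 2, set 0) → VC-HIT  vc=[4, 14, 12]
11: 0x8 (blk 2, set 0) → L1-HIT  vc=[4, 14, 12]
12: 0x3b (blk 14, set 0) → VC-HIT  vc=[4, 2, 12]
13: 0x30 (blk 12, set 0) → VC-HIT  vc=[4, 2, 14]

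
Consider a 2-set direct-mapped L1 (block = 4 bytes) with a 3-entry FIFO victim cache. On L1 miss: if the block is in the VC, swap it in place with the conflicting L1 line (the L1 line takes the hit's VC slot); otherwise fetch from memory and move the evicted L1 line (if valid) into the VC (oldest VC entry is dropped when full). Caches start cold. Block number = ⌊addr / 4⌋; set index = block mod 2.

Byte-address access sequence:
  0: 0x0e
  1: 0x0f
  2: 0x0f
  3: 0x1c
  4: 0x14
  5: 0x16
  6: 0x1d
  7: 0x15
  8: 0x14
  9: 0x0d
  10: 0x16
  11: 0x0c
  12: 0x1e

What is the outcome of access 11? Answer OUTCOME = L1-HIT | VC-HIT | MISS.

OUTCOME = VC-HIT

  [0] addr=0xe blk=3 s=1: MISS | VC []
  [1] addr=0xf blk=3 s=1: L1-HIT | VC []
  [2] addr=0xf blk=3 s=1: L1-HIT | VC []
  [3] addr=0x1c blk=7 s=1: MISS | VC [3]
  [4] addr=0x14 blk=5 s=1: MISS | VC [3, 7]
  [5] addr=0x16 blk=5 s=1: L1-HIT | VC [3, 7]
  [6] addr=0x1d blk=7 s=1: VC-HIT | VC [3, 5]
  [7] addr=0x15 blk=5 s=1: VC-HIT | VC [3, 7]
  [8] addr=0x14 blk=5 s=1: L1-HIT | VC [3, 7]
  [9] addr=0xd blk=3 s=1: VC-HIT | VC [5, 7]
  [10] addr=0x16 blk=5 s=1: VC-HIT | VC [3, 7]
  [11] addr=0xc blk=3 s=1: VC-HIT | VC [5, 7]
  [12] addr=0x1e blk=7 s=1: VC-HIT | VC [5, 3]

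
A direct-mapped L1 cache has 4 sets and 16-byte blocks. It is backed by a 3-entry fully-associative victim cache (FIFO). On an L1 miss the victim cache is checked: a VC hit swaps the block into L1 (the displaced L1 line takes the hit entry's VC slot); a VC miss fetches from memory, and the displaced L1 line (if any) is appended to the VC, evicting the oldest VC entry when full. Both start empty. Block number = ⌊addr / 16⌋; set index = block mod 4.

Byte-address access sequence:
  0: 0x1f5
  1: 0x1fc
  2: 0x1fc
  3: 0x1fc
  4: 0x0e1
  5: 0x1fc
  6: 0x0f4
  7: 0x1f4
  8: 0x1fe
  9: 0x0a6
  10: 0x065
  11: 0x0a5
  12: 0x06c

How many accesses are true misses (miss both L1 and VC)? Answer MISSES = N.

MISSES = 5

#0 0x1f5→b31/s3 MISS; vc=[]
#1 0x1fc→b31/s3 L1-HIT; vc=[]
#2 0x1fc→b31/s3 L1-HIT; vc=[]
#3 0x1fc→b31/s3 L1-HIT; vc=[]
#4 0xe1→b14/s2 MISS; vc=[]
#5 0x1fc→b31/s3 L1-HIT; vc=[]
#6 0xf4→b15/s3 MISS; vc=[31]
#7 0x1f4→b31/s3 VC-HIT; vc=[15]
#8 0x1fe→b31/s3 L1-HIT; vc=[15]
#9 0xa6→b10/s2 MISS; vc=[15,14]
#10 0x65→b6/s2 MISS; vc=[15,14,10]
#11 0xa5→b10/s2 VC-HIT; vc=[15,14,6]
#12 0x6c→b6/s2 VC-HIT; vc=[15,14,10]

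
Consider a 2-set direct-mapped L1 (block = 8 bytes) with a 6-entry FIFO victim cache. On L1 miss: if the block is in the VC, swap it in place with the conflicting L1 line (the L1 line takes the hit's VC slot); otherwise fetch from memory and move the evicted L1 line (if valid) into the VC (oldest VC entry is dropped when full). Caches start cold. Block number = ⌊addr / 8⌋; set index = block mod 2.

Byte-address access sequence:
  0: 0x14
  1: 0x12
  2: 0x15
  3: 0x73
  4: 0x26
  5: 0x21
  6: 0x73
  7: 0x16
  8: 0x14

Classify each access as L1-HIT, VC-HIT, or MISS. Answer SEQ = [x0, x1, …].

SEQ = [MISS, L1-HIT, L1-HIT, MISS, MISS, L1-HIT, VC-HIT, VC-HIT, L1-HIT]

0: 0x14 (blk 2, set 0) → MISS  vc=[]
1: 0x12 (blk 2, set 0) → L1-HIT  vc=[]
2: 0x15 (blk 2, set 0) → L1-HIT  vc=[]
3: 0x73 (blk 14, set 0) → MISS  vc=[2]
4: 0x26 (blk 4, set 0) → MISS  vc=[2, 14]
5: 0x21 (blk 4, set 0) → L1-HIT  vc=[2, 14]
6: 0x73 (blk 14, set 0) → VC-HIT  vc=[2, 4]
7: 0x16 (blk 2, set 0) → VC-HIT  vc=[14, 4]
8: 0x14 (blk 2, set 0) → L1-HIT  vc=[14, 4]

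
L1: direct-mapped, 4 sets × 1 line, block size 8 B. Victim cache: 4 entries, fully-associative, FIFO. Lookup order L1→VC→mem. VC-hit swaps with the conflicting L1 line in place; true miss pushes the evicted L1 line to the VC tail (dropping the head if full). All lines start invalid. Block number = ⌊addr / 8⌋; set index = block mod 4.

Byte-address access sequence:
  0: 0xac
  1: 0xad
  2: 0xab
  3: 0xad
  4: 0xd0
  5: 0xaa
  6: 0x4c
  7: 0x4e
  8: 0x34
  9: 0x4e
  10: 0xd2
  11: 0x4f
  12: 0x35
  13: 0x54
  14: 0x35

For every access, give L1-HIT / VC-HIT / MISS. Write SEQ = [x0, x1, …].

#0 0xac→b21/s1 MISS; vc=[]
#1 0xad→b21/s1 L1-HIT; vc=[]
#2 0xab→b21/s1 L1-HIT; vc=[]
#3 0xad→b21/s1 L1-HIT; vc=[]
#4 0xd0→b26/s2 MISS; vc=[]
#5 0xaa→b21/s1 L1-HIT; vc=[]
#6 0x4c→b9/s1 MISS; vc=[21]
#7 0x4e→b9/s1 L1-HIT; vc=[21]
#8 0x34→b6/s2 MISS; vc=[21,26]
#9 0x4e→b9/s1 L1-HIT; vc=[21,26]
#10 0xd2→b26/s2 VC-HIT; vc=[21,6]
#11 0x4f→b9/s1 L1-HIT; vc=[21,6]
#12 0x35→b6/s2 VC-HIT; vc=[21,26]
#13 0x54→b10/s2 MISS; vc=[21,26,6]
#14 0x35→b6/s2 VC-HIT; vc=[21,26,10]

SEQ = [MISS, L1-HIT, L1-HIT, L1-HIT, MISS, L1-HIT, MISS, L1-HIT, MISS, L1-HIT, VC-HIT, L1-HIT, VC-HIT, MISS, VC-HIT]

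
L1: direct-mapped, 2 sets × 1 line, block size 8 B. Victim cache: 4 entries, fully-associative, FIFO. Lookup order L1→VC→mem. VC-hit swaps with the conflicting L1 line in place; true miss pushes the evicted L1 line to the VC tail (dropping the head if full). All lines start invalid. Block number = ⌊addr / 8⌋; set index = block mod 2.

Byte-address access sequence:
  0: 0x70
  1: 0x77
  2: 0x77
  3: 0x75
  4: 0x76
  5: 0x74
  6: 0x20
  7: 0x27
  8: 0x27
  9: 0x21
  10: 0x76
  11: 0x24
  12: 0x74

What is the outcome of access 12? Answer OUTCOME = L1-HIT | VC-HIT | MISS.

OUTCOME = VC-HIT

  [0] addr=0x70 blk=14 s=0: MISS | VC []
  [1] addr=0x77 blk=14 s=0: L1-HIT | VC []
  [2] addr=0x77 blk=14 s=0: L1-HIT | VC []
  [3] addr=0x75 blk=14 s=0: L1-HIT | VC []
  [4] addr=0x76 blk=14 s=0: L1-HIT | VC []
  [5] addr=0x74 blk=14 s=0: L1-HIT | VC []
  [6] addr=0x20 blk=4 s=0: MISS | VC [14]
  [7] addr=0x27 blk=4 s=0: L1-HIT | VC [14]
  [8] addr=0x27 blk=4 s=0: L1-HIT | VC [14]
  [9] addr=0x21 blk=4 s=0: L1-HIT | VC [14]
  [10] addr=0x76 blk=14 s=0: VC-HIT | VC [4]
  [11] addr=0x24 blk=4 s=0: VC-HIT | VC [14]
  [12] addr=0x74 blk=14 s=0: VC-HIT | VC [4]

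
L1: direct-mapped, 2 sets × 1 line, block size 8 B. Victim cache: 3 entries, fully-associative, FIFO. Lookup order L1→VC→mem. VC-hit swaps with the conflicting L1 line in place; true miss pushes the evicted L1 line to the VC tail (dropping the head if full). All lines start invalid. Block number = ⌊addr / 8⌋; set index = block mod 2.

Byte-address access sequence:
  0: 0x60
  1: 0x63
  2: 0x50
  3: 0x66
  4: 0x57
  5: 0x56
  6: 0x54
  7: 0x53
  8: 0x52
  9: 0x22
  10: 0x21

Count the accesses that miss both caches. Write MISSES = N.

  [0] addr=0x60 blk=12 s=0: MISS | VC []
  [1] addr=0x63 blk=12 s=0: L1-HIT | VC []
  [2] addr=0x50 blk=10 s=0: MISS | VC [12]
  [3] addr=0x66 blk=12 s=0: VC-HIT | VC [10]
  [4] addr=0x57 blk=10 s=0: VC-HIT | VC [12]
  [5] addr=0x56 blk=10 s=0: L1-HIT | VC [12]
  [6] addr=0x54 blk=10 s=0: L1-HIT | VC [12]
  [7] addr=0x53 blk=10 s=0: L1-HIT | VC [12]
  [8] addr=0x52 blk=10 s=0: L1-HIT | VC [12]
  [9] addr=0x22 blk=4 s=0: MISS | VC [12, 10]
  [10] addr=0x21 blk=4 s=0: L1-HIT | VC [12, 10]

MISSES = 3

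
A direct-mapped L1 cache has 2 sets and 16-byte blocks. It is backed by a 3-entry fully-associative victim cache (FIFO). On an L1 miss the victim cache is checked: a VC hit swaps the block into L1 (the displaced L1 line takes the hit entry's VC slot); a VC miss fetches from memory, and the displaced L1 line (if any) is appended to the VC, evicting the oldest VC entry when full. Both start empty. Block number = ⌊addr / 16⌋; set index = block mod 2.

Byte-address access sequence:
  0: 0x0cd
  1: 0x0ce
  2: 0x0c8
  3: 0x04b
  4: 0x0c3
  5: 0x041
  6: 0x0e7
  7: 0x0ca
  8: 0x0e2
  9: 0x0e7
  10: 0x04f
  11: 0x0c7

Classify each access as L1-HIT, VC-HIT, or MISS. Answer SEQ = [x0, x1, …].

  [0] addr=0xcd blk=12 s=0: MISS | VC []
  [1] addr=0xce blk=12 s=0: L1-HIT | VC []
  [2] addr=0xc8 blk=12 s=0: L1-HIT | VC []
  [3] addr=0x4b blk=4 s=0: MISS | VC [12]
  [4] addr=0xc3 blk=12 s=0: VC-HIT | VC [4]
  [5] addr=0x41 blk=4 s=0: VC-HIT | VC [12]
  [6] addr=0xe7 blk=14 s=0: MISS | VC [12, 4]
  [7] addr=0xca blk=12 s=0: VC-HIT | VC [14, 4]
  [8] addr=0xe2 blk=14 s=0: VC-HIT | VC [12, 4]
  [9] addr=0xe7 blk=14 s=0: L1-HIT | VC [12, 4]
  [10] addr=0x4f blk=4 s=0: VC-HIT | VC [12, 14]
  [11] addr=0xc7 blk=12 s=0: VC-HIT | VC [4, 14]

SEQ = [MISS, L1-HIT, L1-HIT, MISS, VC-HIT, VC-HIT, MISS, VC-HIT, VC-HIT, L1-HIT, VC-HIT, VC-HIT]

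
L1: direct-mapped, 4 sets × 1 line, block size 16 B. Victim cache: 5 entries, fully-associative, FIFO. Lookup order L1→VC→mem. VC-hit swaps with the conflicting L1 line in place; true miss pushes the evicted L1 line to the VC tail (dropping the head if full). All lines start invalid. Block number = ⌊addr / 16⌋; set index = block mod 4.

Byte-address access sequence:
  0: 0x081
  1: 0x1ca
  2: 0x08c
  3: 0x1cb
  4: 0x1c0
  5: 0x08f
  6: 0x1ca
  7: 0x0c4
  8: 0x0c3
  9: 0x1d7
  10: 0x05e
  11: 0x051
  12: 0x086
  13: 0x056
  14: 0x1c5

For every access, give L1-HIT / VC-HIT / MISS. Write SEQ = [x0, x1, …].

  [0] addr=0x81 blk=8 s=0: MISS | VC []
  [1] addr=0x1ca blk=28 s=0: MISS | VC [8]
  [2] addr=0x8c blk=8 s=0: VC-HIT | VC [28]
  [3] addr=0x1cb blk=28 s=0: VC-HIT | VC [8]
  [4] addr=0x1c0 blk=28 s=0: L1-HIT | VC [8]
  [5] addr=0x8f blk=8 s=0: VC-HIT | VC [28]
  [6] addr=0x1ca blk=28 s=0: VC-HIT | VC [8]
  [7] addr=0xc4 blk=12 s=0: MISS | VC [8, 28]
  [8] addr=0xc3 blk=12 s=0: L1-HIT | VC [8, 28]
  [9] addr=0x1d7 blk=29 s=1: MISS | VC [8, 28]
  [10] addr=0x5e blk=5 s=1: MISS | VC [8, 28, 29]
  [11] addr=0x51 blk=5 s=1: L1-HIT | VC [8, 28, 29]
  [12] addr=0x86 blk=8 s=0: VC-HIT | VC [12, 28, 29]
  [13] addr=0x56 blk=5 s=1: L1-HIT | VC [12, 28, 29]
  [14] addr=0x1c5 blk=28 s=0: VC-HIT | VC [12, 8, 29]

SEQ = [MISS, MISS, VC-HIT, VC-HIT, L1-HIT, VC-HIT, VC-HIT, MISS, L1-HIT, MISS, MISS, L1-HIT, VC-HIT, L1-HIT, VC-HIT]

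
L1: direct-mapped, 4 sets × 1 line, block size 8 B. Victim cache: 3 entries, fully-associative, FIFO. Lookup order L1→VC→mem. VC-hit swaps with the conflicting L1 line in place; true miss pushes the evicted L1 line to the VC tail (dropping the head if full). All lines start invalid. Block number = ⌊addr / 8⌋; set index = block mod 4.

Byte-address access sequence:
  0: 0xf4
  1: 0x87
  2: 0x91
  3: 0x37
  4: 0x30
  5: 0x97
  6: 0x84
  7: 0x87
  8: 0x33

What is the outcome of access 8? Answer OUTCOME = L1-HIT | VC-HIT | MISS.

#0 0xf4→b30/s2 MISS; vc=[]
#1 0x87→b16/s0 MISS; vc=[]
#2 0x91→b18/s2 MISS; vc=[30]
#3 0x37→b6/s2 MISS; vc=[30,18]
#4 0x30→b6/s2 L1-HIT; vc=[30,18]
#5 0x97→b18/s2 VC-HIT; vc=[30,6]
#6 0x84→b16/s0 L1-HIT; vc=[30,6]
#7 0x87→b16/s0 L1-HIT; vc=[30,6]
#8 0x33→b6/s2 VC-HIT; vc=[30,18]

OUTCOME = VC-HIT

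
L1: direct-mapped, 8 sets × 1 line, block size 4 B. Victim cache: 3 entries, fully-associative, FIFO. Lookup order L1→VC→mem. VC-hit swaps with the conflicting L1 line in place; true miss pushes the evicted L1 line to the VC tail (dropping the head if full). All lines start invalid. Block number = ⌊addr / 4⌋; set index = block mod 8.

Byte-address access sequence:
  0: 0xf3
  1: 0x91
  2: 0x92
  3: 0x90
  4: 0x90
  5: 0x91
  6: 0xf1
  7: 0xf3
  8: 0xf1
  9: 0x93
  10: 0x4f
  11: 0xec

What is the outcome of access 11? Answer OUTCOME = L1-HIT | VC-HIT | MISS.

0: 0xf3 (blk 60, set 4) → MISS  vc=[]
1: 0x91 (blk 36, set 4) → MISS  vc=[60]
2: 0x92 (blk 36, set 4) → L1-HIT  vc=[60]
3: 0x90 (blk 36, set 4) → L1-HIT  vc=[60]
4: 0x90 (blk 36, set 4) → L1-HIT  vc=[60]
5: 0x91 (blk 36, set 4) → L1-HIT  vc=[60]
6: 0xf1 (blk 60, set 4) → VC-HIT  vc=[36]
7: 0xf3 (blk 60, set 4) → L1-HIT  vc=[36]
8: 0xf1 (blk 60, set 4) → L1-HIT  vc=[36]
9: 0x93 (blk 36, set 4) → VC-HIT  vc=[60]
10: 0x4f (blk 19, set 3) → MISS  vc=[60]
11: 0xec (blk 59, set 3) → MISS  vc=[60, 19]

OUTCOME = MISS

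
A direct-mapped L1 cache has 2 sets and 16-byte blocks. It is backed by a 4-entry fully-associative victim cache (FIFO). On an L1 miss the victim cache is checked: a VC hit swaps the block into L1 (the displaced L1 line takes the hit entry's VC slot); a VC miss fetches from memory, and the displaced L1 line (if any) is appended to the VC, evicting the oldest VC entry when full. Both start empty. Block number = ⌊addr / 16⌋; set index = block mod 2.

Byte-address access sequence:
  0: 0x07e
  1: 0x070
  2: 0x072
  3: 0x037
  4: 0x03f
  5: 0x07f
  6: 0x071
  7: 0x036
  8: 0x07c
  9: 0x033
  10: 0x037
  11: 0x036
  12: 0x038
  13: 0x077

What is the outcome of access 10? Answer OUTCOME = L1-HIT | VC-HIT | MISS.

0: 0x7e (blk 7, set 1) → MISS  vc=[]
1: 0x70 (blk 7, set 1) → L1-HIT  vc=[]
2: 0x72 (blk 7, set 1) → L1-HIT  vc=[]
3: 0x37 (blk 3, set 1) → MISS  vc=[7]
4: 0x3f (blk 3, set 1) → L1-HIT  vc=[7]
5: 0x7f (blk 7, set 1) → VC-HIT  vc=[3]
6: 0x71 (blk 7, set 1) → L1-HIT  vc=[3]
7: 0x36 (blk 3, set 1) → VC-HIT  vc=[7]
8: 0x7c (blk 7, set 1) → VC-HIT  vc=[3]
9: 0x33 (blk 3, set 1) → VC-HIT  vc=[7]
10: 0x37 (blk 3, set 1) → L1-HIT  vc=[7]
11: 0x36 (blk 3, set 1) → L1-HIT  vc=[7]
12: 0x38 (blk 3, set 1) → L1-HIT  vc=[7]
13: 0x77 (blk 7, set 1) → VC-HIT  vc=[3]

OUTCOME = L1-HIT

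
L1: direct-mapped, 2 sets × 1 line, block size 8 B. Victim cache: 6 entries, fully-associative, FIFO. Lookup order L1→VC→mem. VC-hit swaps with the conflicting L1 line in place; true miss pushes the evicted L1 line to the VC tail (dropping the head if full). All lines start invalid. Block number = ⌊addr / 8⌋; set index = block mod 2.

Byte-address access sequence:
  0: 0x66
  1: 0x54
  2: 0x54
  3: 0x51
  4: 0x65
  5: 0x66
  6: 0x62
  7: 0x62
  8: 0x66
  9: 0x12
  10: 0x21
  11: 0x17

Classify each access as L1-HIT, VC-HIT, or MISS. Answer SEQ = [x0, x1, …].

SEQ = [MISS, MISS, L1-HIT, L1-HIT, VC-HIT, L1-HIT, L1-HIT, L1-HIT, L1-HIT, MISS, MISS, VC-HIT]

#0 0x66→b12/s0 MISS; vc=[]
#1 0x54→b10/s0 MISS; vc=[12]
#2 0x54→b10/s0 L1-HIT; vc=[12]
#3 0x51→b10/s0 L1-HIT; vc=[12]
#4 0x65→b12/s0 VC-HIT; vc=[10]
#5 0x66→b12/s0 L1-HIT; vc=[10]
#6 0x62→b12/s0 L1-HIT; vc=[10]
#7 0x62→b12/s0 L1-HIT; vc=[10]
#8 0x66→b12/s0 L1-HIT; vc=[10]
#9 0x12→b2/s0 MISS; vc=[10,12]
#10 0x21→b4/s0 MISS; vc=[10,12,2]
#11 0x17→b2/s0 VC-HIT; vc=[10,12,4]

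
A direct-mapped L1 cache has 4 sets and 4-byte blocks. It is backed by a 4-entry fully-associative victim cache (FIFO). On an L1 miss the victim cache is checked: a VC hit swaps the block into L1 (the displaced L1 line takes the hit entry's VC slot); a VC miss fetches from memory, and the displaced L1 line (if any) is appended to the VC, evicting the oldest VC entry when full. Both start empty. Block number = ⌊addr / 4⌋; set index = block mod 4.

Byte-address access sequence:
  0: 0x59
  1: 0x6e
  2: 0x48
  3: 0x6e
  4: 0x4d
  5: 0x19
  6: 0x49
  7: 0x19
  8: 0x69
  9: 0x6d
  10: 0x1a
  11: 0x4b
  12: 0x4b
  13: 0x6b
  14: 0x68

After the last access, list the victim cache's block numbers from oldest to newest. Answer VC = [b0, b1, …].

VC = [22, 19, 6, 18]

#0 0x59→b22/s2 MISS; vc=[]
#1 0x6e→b27/s3 MISS; vc=[]
#2 0x48→b18/s2 MISS; vc=[22]
#3 0x6e→b27/s3 L1-HIT; vc=[22]
#4 0x4d→b19/s3 MISS; vc=[22,27]
#5 0x19→b6/s2 MISS; vc=[22,27,18]
#6 0x49→b18/s2 VC-HIT; vc=[22,27,6]
#7 0x19→b6/s2 VC-HIT; vc=[22,27,18]
#8 0x69→b26/s2 MISS; vc=[22,27,18,6]
#9 0x6d→b27/s3 VC-HIT; vc=[22,19,18,6]
#10 0x1a→b6/s2 VC-HIT; vc=[22,19,18,26]
#11 0x4b→b18/s2 VC-HIT; vc=[22,19,6,26]
#12 0x4b→b18/s2 L1-HIT; vc=[22,19,6,26]
#13 0x6b→b26/s2 VC-HIT; vc=[22,19,6,18]
#14 0x68→b26/s2 L1-HIT; vc=[22,19,6,18]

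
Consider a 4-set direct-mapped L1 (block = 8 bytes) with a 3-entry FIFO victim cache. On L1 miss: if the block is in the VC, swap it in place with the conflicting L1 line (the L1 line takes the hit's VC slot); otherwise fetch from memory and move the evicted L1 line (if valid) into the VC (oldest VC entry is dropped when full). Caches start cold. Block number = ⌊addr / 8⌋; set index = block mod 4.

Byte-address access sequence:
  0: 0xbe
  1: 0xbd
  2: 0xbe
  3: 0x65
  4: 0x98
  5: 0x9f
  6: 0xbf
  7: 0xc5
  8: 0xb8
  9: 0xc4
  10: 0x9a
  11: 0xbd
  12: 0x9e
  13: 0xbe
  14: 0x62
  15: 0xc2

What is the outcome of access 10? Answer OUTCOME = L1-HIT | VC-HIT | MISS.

OUTCOME = VC-HIT

#0 0xbe→b23/s3 MISS; vc=[]
#1 0xbd→b23/s3 L1-HIT; vc=[]
#2 0xbe→b23/s3 L1-HIT; vc=[]
#3 0x65→b12/s0 MISS; vc=[]
#4 0x98→b19/s3 MISS; vc=[23]
#5 0x9f→b19/s3 L1-HIT; vc=[23]
#6 0xbf→b23/s3 VC-HIT; vc=[19]
#7 0xc5→b24/s0 MISS; vc=[19,12]
#8 0xb8→b23/s3 L1-HIT; vc=[19,12]
#9 0xc4→b24/s0 L1-HIT; vc=[19,12]
#10 0x9a→b19/s3 VC-HIT; vc=[23,12]
#11 0xbd→b23/s3 VC-HIT; vc=[19,12]
#12 0x9e→b19/s3 VC-HIT; vc=[23,12]
#13 0xbe→b23/s3 VC-HIT; vc=[19,12]
#14 0x62→b12/s0 VC-HIT; vc=[19,24]
#15 0xc2→b24/s0 VC-HIT; vc=[19,12]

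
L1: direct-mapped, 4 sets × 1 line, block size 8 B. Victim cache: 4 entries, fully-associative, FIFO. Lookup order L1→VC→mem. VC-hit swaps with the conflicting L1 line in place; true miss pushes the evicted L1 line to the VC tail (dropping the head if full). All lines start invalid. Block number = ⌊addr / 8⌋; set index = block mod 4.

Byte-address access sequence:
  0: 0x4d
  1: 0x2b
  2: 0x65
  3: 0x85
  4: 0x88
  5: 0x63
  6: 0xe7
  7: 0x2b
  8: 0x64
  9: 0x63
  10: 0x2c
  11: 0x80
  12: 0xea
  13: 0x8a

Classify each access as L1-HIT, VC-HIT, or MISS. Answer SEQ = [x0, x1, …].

#0 0x4d→b9/s1 MISS; vc=[]
#1 0x2b→b5/s1 MISS; vc=[9]
#2 0x65→b12/s0 MISS; vc=[9]
#3 0x85→b16/s0 MISS; vc=[9,12]
#4 0x88→b17/s1 MISS; vc=[9,12,5]
#5 0x63→b12/s0 VC-HIT; vc=[9,16,5]
#6 0xe7→b28/s0 MISS; vc=[9,16,5,12]
#7 0x2b→b5/s1 VC-HIT; vc=[9,16,17,12]
#8 0x64→b12/s0 VC-HIT; vc=[9,16,17,28]
#9 0x63→b12/s0 L1-HIT; vc=[9,16,17,28]
#10 0x2c→b5/s1 L1-HIT; vc=[9,16,17,28]
#11 0x80→b16/s0 VC-HIT; vc=[9,12,17,28]
#12 0xea→b29/s1 MISS; vc=[12,17,28,5]
#13 0x8a→b17/s1 VC-HIT; vc=[12,29,28,5]

SEQ = [MISS, MISS, MISS, MISS, MISS, VC-HIT, MISS, VC-HIT, VC-HIT, L1-HIT, L1-HIT, VC-HIT, MISS, VC-HIT]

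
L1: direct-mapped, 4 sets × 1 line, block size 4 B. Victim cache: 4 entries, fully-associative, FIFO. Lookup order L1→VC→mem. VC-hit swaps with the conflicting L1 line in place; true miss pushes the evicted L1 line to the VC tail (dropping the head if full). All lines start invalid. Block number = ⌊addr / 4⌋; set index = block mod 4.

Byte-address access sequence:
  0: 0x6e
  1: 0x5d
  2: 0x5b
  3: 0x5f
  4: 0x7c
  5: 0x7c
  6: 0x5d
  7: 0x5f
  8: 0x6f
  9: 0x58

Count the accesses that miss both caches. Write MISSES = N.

MISSES = 4

  [0] addr=0x6e blk=27 s=3: MISS | VC []
  [1] addr=0x5d blk=23 s=3: MISS | VC [27]
  [2] addr=0x5b blk=22 s=2: MISS | VC [27]
  [3] addr=0x5f blk=23 s=3: L1-HIT | VC [27]
  [4] addr=0x7c blk=31 s=3: MISS | VC [27, 23]
  [5] addr=0x7c blk=31 s=3: L1-HIT | VC [27, 23]
  [6] addr=0x5d blk=23 s=3: VC-HIT | VC [27, 31]
  [7] addr=0x5f blk=23 s=3: L1-HIT | VC [27, 31]
  [8] addr=0x6f blk=27 s=3: VC-HIT | VC [23, 31]
  [9] addr=0x58 blk=22 s=2: L1-HIT | VC [23, 31]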